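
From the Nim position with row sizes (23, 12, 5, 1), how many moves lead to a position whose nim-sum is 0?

1

Nim-sum: 23 XOR 12 XOR 5 XOR 1 = 31.
The overall nim-sum is X = 31. A row of size p has a winning move iff p XOR X < p (reduce it to p XOR X).
  23: 23 XOR 31 = 8 < 23 — winning move (to 8).
  12: 12 XOR 31 = 19 ≥ 12 — no move.
  5: 5 XOR 31 = 26 ≥ 5 — no move.
  1: 1 XOR 31 = 30 ≥ 1 — no move.
That gives 1 winning move.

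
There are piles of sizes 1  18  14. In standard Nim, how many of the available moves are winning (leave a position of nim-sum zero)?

1

Nim-sum: 1 ⊕ 18 ⊕ 14 = 29.
The overall nim-sum is X = 29. A pile of size p has a winning move iff p XOR X < p (reduce it to p XOR X).
  1: 1 XOR 29 = 28 ≥ 1 — no move.
  18: 18 XOR 29 = 15 < 18 — winning move (to 15).
  14: 14 XOR 29 = 19 ≥ 14 — no move.
That gives 1 winning move.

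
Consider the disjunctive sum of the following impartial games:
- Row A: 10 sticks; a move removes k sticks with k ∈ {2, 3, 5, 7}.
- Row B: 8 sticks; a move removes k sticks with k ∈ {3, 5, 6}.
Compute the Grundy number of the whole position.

Build the Grundy sequence for row A with g(k) = mex{g(k−s) : s ∈ {2, 3, 5, 7}, s ≤ k}:
g(0) = mex{} = 0
g(1) = mex{} = 0
g(2) = mex{0} = 1
g(3) = mex{0} = 1
g(4) = mex{0,1} = 2
g(5) = mex{0,1} = 2
g(6) = mex{0,1,2} = 3
g(7) = mex{0,1,2} = 3
g(8) = mex{0,1,2,3} = 4
g(9) = mex{1,2,3} = 0
g(10) = mex{1,2,3,4} = 0
So g(10) = 0.
Build the Grundy sequence for row B with g(k) = mex{g(k−s) : s ∈ {3, 5, 6}, s ≤ k}:
k:     0  1  2  3  4  5  6  7  8
g(k):  0  0  0  1  1  1  2  2  2
So g(8) = 2.
By the Sprague-Grundy theorem, the Grundy value of a sum of independent games is the XOR of the component values.
Combined value = 0 XOR 2 = 2.

2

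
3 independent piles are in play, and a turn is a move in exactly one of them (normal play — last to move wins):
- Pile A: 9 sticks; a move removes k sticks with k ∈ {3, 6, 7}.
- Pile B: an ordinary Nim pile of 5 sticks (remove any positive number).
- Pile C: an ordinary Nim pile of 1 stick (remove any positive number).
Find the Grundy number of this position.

Grundy values for pile A (subtraction set {3, 6, 7}):
g(0) = mex{} = 0
g(1) = mex{} = 0
g(2) = mex{} = 0
g(3) = mex{0} = 1
g(4) = mex{0} = 1
g(5) = mex{0} = 1
g(6) = mex{0,1} = 2
g(7) = mex{0,1} = 2
g(8) = mex{0,1} = 2
g(9) = mex{0,1,2} = 3
So g(9) = 3.
Pile B is a plain Nim pile of size 5, so its Grundy value is 5.
Pile C is a plain Nim pile of size 1, so its Grundy value is 1.
The value of a disjunctive sum is the nim-sum of the parts.
Combined value = 3 XOR 5 XOR 1 = 7.

7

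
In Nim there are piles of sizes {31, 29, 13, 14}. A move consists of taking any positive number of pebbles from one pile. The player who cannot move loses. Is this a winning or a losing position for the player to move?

Winning position

Write each in binary and XOR column by column:
  11111  (31)
  11101  (29)
  01101  (13)
  01110  (14)
  -----
  00001  (1)
The nim-sum is 1 ≠ 0, so this is an N-position: the player to move can win.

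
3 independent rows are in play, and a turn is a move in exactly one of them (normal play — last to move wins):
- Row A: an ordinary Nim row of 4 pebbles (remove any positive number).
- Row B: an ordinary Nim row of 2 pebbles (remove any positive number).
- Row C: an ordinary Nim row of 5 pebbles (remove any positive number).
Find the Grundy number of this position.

3

Row A is a plain Nim row of size 4, so its Grundy value is 4.
Row B is a plain Nim row of size 2, so its Grundy value is 2.
Row C is a plain Nim row of size 5, so its Grundy value is 5.
By the Sprague-Grundy theorem, the Grundy value of a sum of independent games is the XOR of the component values.
Combined value = 4 XOR 2 XOR 5 = 3.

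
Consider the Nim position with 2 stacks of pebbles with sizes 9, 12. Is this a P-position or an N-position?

Write each in binary and XOR column by column:
  1001  (9)
  1100  (12)
  ----
  0101  (5)
The nim-sum is 5 ≠ 0, so this is an N-position: the player to move can win.

N-position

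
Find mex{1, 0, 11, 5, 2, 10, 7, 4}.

3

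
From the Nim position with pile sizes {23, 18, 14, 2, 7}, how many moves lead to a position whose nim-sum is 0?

Write each in binary and XOR column by column:
  10111  (23)
  10010  (18)
  01110  (14)
  00010  (2)
  00111  (7)
  -----
  01110  (14)
The overall nim-sum is X = 14. A pile of size p has a winning move iff p XOR X < p (reduce it to p XOR X).
  23: 23 XOR 14 = 25 ≥ 23 — no move.
  18: 18 XOR 14 = 28 ≥ 18 — no move.
  14: 14 XOR 14 = 0 < 14 — winning move (to 0).
  2: 2 XOR 14 = 12 ≥ 2 — no move.
  7: 7 XOR 14 = 9 ≥ 7 — no move.
That gives 1 winning move.

1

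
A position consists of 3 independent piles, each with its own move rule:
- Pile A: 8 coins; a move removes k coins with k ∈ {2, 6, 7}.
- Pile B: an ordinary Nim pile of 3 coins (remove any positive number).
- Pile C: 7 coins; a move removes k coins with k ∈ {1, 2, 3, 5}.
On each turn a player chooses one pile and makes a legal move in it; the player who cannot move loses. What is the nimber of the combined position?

2

Build the Grundy sequence for pile A with g(k) = mex{g(k−s) : s ∈ {2, 6, 7}, s ≤ k}:
g(0) = mex{} = 0
g(1) = mex{} = 0
g(2) = mex{0} = 1
g(3) = mex{0} = 1
g(4) = mex{1} = 0
g(5) = mex{1} = 0
g(6) = mex{0} = 1
g(7) = mex{0} = 1
g(8) = mex{0,1} = 2
So g(8) = 2.
Pile B is a plain Nim pile of size 3, so its Grundy value is 3.
For pile C, compute g(0), g(1), … with moves {1, 2, 3, 5}:
k:     0  1  2  3  4  5  6  7
g(k):  0  1  2  3  0  1  2  3
So g(7) = 3.
By the Sprague-Grundy theorem, the Grundy value of a sum of independent games is the XOR of the component values.
Combined value = 2 XOR 3 XOR 3 = 2.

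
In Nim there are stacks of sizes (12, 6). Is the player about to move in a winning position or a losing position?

Winning position

Compute the nim-sum pairwise:
12 ^ 6 = 10
The nim-sum is 10 ≠ 0, so this is an N-position: the player to move can win.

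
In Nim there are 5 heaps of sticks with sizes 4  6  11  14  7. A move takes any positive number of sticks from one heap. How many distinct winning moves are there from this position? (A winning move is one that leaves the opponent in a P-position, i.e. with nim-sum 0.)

Compute the nim-sum pairwise:
4 ^ 6 = 2
2 ^ 11 = 9
9 ^ 14 = 7
7 ^ 7 = 0
The nim-sum is already 0, so every move leaves a nonzero nim-sum — there are no winning moves.

0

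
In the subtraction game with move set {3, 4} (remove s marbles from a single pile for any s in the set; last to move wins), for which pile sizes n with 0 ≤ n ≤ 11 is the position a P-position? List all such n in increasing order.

0, 1, 2, 7, 8, 9

Grundy values for subtraction set {3, 4}:
g(0) = mex{} = 0
g(1) = mex{} = 0
g(2) = mex{} = 0
g(3) = mex{0} = 1
g(4) = mex{0} = 1
g(5) = mex{0} = 1
g(6) = mex{0,1} = 2
g(7) = mex{1} = 0
g(8) = mex{1} = 0
g(9) = mex{1,2} = 0
g(10) = mex{0,2} = 1
g(11) = mex{0} = 1
The P-positions (g = 0) in 0..11 are 0, 1, 2, 7, 8, 9.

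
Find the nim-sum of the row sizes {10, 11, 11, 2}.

Bitwise XOR of the heap sizes:
  1010  (10)
  1011  (11)
  1011  (11)
  0010  (2)
  ----
  1000  (8)

8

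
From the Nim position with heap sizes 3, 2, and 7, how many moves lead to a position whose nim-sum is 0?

1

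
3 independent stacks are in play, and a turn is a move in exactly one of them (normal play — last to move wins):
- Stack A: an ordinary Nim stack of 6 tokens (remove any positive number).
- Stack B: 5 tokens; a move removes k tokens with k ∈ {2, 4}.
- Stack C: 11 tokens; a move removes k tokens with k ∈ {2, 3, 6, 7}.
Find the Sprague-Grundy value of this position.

5

Stack A is a plain Nim stack of size 6, so its Grundy value is 6.
Grundy values for stack B (subtraction set {2, 4}):
k:     0  1  2  3  4  5
g(k):  0  0  1  1  2  2
So g(5) = 2.
Build the Grundy sequence for stack C with g(k) = mex{g(k−s) : s ∈ {2, 3, 6, 7}, s ≤ k}:
g(0) = mex{} = 0
g(1) = mex{} = 0
g(2) = mex{0} = 1
g(3) = mex{0} = 1
g(4) = mex{0,1} = 2
g(5) = mex{1} = 0
g(6) = mex{0,1,2} = 3
g(7) = mex{0,2} = 1
g(8) = mex{0,1,3} = 2
g(9) = mex{1,3} = 0
g(10) = mex{1,2} = 0
g(11) = mex{0,2} = 1
So g(11) = 1.
The value of a disjunctive sum is the nim-sum of the parts.
Combined value = 6 XOR 2 XOR 1 = 5.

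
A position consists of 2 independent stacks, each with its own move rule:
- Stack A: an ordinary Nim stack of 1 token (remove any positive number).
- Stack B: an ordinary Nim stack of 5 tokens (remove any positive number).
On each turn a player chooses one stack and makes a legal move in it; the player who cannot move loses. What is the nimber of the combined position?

Stack A is a plain Nim stack of size 1, so its Grundy value is 1.
Stack B is a plain Nim stack of size 5, so its Grundy value is 5.
The value of a disjunctive sum is the nim-sum of the parts.
Combined value = 1 ⊕ 5 = 4.

4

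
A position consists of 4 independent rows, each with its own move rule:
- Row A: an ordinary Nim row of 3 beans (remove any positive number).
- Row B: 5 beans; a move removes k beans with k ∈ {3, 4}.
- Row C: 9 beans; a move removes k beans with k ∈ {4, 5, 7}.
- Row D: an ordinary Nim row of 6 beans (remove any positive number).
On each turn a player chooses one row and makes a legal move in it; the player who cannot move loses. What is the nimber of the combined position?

Row A is a plain Nim row of size 3, so its Grundy value is 3.
Build the Grundy sequence for row B with g(k) = mex{g(k−s) : s ∈ {3, 4}, s ≤ k}:
g(0) = mex{} = 0
g(1) = mex{} = 0
g(2) = mex{} = 0
g(3) = mex{0} = 1
g(4) = mex{0} = 1
g(5) = mex{0} = 1
So g(5) = 1.
Build the Grundy sequence for row C with g(k) = mex{g(k−s) : s ∈ {4, 5, 7}, s ≤ k}:
g(0) = mex{} = 0
g(1) = mex{} = 0
g(2) = mex{} = 0
g(3) = mex{} = 0
g(4) = mex{0} = 1
g(5) = mex{0} = 1
g(6) = mex{0} = 1
g(7) = mex{0} = 1
g(8) = mex{0,1} = 2
g(9) = mex{0,1} = 2
So g(9) = 2.
Row D is a plain Nim row of size 6, so its Grundy value is 6.
The value of a disjunctive sum is the nim-sum of the parts.
Combined value = 3 ⊕ 1 ⊕ 2 ⊕ 6 = 6.

6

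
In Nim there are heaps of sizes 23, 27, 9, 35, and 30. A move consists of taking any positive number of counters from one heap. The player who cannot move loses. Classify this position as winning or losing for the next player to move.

Nim-sum: 23 ^ 27 ^ 9 ^ 35 ^ 30 = 56.
The nim-sum is 56 ≠ 0, so this is an N-position: the player to move can win.

Winning position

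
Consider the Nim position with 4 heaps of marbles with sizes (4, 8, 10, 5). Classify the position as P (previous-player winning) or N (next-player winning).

Compute the nim-sum pairwise:
4 ⊕ 8 = 12
12 ⊕ 10 = 6
6 ⊕ 5 = 3
The nim-sum is 3 ≠ 0, so this is an N-position: the player to move can win.

N-position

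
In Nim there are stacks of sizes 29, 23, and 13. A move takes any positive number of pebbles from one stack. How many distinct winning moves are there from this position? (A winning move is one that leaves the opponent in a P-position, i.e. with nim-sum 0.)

3

Nim-sum: 29 ⊕ 23 ⊕ 13 = 7.
The overall nim-sum is X = 7. A stack of size p has a winning move iff p XOR X < p (reduce it to p XOR X).
  29: 29 XOR 7 = 26 < 29 — winning move (to 26).
  23: 23 XOR 7 = 16 < 23 — winning move (to 16).
  13: 13 XOR 7 = 10 < 13 — winning move (to 10).
That gives 3 winning moves.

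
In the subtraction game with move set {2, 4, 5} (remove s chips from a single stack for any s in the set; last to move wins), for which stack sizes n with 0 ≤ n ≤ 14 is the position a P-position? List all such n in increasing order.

0, 1, 7, 8, 14

Compute g(0), g(1), … for moves {2, 4, 5}:
g(0) = mex{} = 0
g(1) = mex{} = 0
g(2) = mex{0} = 1
g(3) = mex{0} = 1
g(4) = mex{0,1} = 2
g(5) = mex{0,1} = 2
g(6) = mex{0,1,2} = 3
g(7) = mex{1,2} = 0
g(8) = mex{1,2,3} = 0
g(9) = mex{0,2} = 1
g(10) = mex{0,2,3} = 1
g(11) = mex{0,1,3} = 2
g(12) = mex{0,1} = 2
g(13) = mex{0,1,2} = 3
g(14) = mex{1,2} = 0
The P-positions (g = 0) in 0..14 are 0, 1, 7, 8, 14.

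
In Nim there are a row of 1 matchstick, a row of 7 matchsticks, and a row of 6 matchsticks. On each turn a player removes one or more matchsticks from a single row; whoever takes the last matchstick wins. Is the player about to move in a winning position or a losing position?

Losing position

Write each in binary and XOR column by column:
  001  (1)
  111  (7)
  110  (6)
  ---
  000  (0)
The nim-sum is 0, so this is a P-position: the player to move is in a losing position under optimal play.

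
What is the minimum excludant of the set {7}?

0 is not in the set, so the mex is 0.

0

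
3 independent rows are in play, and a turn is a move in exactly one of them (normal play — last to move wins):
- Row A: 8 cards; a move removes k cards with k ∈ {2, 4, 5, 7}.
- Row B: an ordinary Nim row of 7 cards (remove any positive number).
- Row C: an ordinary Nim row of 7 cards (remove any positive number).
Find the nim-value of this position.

4

Build the Grundy sequence for row A with g(k) = mex{g(k−s) : s ∈ {2, 4, 5, 7}, s ≤ k}:
k:     0  1  2  3  4  5  6  7  8
g(k):  0  0  1  1  2  2  3  3  4
So g(8) = 4.
Row B is a plain Nim row of size 7, so its Grundy value is 7.
Row C is a plain Nim row of size 7, so its Grundy value is 7.
The value of a disjunctive sum is the nim-sum of the parts.
Combined value = 4 XOR 7 XOR 7 = 4.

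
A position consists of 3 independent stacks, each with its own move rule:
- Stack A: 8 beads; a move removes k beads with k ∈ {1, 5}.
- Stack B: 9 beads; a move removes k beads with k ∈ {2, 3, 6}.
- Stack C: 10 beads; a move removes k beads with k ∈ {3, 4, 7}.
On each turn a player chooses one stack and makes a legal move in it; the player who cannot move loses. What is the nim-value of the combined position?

Grundy values for stack A (subtraction set {1, 5}):
k:     0  1  2  3  4  5  6  7  8
g(k):  0  1  0  1  0  1  0  1  0
So g(8) = 0.
For stack B, compute g(0), g(1), … with moves {2, 3, 6}:
g(0) = mex{} = 0
g(1) = mex{} = 0
g(2) = mex{0} = 1
g(3) = mex{0} = 1
g(4) = mex{0,1} = 2
g(5) = mex{1} = 0
g(6) = mex{0,1,2} = 3
g(7) = mex{0,2} = 1
g(8) = mex{0,1,3} = 2
g(9) = mex{1,3} = 0
So g(9) = 0.
For stack C, compute g(0), g(1), … with moves {3, 4, 7}:
k:     0  1  2  3  4  5  6  7  8  9 10
g(k):  0  0  0  1  1  1  2  2  2  3  0
So g(10) = 0.
By the Sprague-Grundy theorem, the Grundy value of a sum of independent games is the XOR of the component values.
Combined value = 0 XOR 0 XOR 0 = 0.

0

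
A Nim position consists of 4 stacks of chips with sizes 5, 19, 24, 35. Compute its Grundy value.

Nim-sum: 5 ^ 19 ^ 24 ^ 35 = 45.

45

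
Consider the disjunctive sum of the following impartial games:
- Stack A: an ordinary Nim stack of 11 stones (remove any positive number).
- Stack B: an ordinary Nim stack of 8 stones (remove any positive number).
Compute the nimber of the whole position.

3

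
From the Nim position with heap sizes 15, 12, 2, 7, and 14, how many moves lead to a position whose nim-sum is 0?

3

Write each in binary and XOR column by column:
  1111  (15)
  1100  (12)
  0010  (2)
  0111  (7)
  1110  (14)
  ----
  1000  (8)
The overall nim-sum is X = 8. A heap of size p has a winning move iff p XOR X < p (reduce it to p XOR X).
  15: 15 XOR 8 = 7 < 15 — winning move (to 7).
  12: 12 XOR 8 = 4 < 12 — winning move (to 4).
  2: 2 XOR 8 = 10 ≥ 2 — no move.
  7: 7 XOR 8 = 15 ≥ 7 — no move.
  14: 14 XOR 8 = 6 < 14 — winning move (to 6).
That gives 3 winning moves.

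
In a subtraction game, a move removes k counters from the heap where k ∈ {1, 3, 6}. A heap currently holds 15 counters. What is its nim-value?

Build the Grundy sequence with g(k) = mex{g(k−s) : s ∈ {1, 3, 6}, s ≤ k}:
k:     0  1  2  3  4  5  6  7  8  9 10 11 12 13 14 15
g(k):  0  1  0  1  0  1  2  3  2  0  1  0  1  0  1  2
So g(15) = 2.

2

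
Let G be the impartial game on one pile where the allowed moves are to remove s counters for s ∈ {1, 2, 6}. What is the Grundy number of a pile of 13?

Build the Grundy sequence with g(k) = mex{g(k−s) : s ∈ {1, 2, 6}, s ≤ k}:
g(0) = mex{} = 0
g(1) = mex{0} = 1
g(2) = mex{0,1} = 2
g(3) = mex{1,2} = 0
g(4) = mex{0,2} = 1
g(5) = mex{0,1} = 2
g(6) = mex{0,1,2} = 3
g(7) = mex{1,2,3} = 0
g(8) = mex{0,2,3} = 1
g(9) = mex{0,1} = 2
g(10) = mex{1,2} = 0
g(11) = mex{0,2} = 1
g(12) = mex{0,1,3} = 2
g(13) = mex{0,1,2} = 3
So g(13) = 3.

3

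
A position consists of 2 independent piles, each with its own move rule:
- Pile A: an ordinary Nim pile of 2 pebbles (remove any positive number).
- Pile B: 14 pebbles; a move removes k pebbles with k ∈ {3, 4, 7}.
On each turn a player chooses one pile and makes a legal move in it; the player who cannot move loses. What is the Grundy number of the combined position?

Pile A is a plain Nim pile of size 2, so its Grundy value is 2.
For pile B, compute g(0), g(1), … with moves {3, 4, 7}:
g(0) = mex{} = 0
g(1) = mex{} = 0
g(2) = mex{} = 0
g(3) = mex{0} = 1
g(4) = mex{0} = 1
g(5) = mex{0} = 1
g(6) = mex{0,1} = 2
g(7) = mex{0,1} = 2
g(8) = mex{0,1} = 2
g(9) = mex{0,1,2} = 3
g(10) = mex{1,2} = 0
g(11) = mex{1,2} = 0
g(12) = mex{1,2,3} = 0
g(13) = mex{0,2,3} = 1
g(14) = mex{0,2} = 1
So g(14) = 1.
By the Sprague-Grundy theorem, the Grundy value of a sum of independent games is the XOR of the component values.
Combined value = 2 XOR 1 = 3.

3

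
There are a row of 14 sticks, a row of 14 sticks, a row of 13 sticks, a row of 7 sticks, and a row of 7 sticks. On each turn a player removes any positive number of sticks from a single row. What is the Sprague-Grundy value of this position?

13

Compute the nim-sum pairwise:
14 ^ 14 = 0
0 ^ 13 = 13
13 ^ 7 = 10
10 ^ 7 = 13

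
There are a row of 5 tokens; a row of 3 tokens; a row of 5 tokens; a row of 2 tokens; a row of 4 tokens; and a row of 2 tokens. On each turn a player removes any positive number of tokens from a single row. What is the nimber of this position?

Write each in binary and XOR column by column:
  101  (5)
  011  (3)
  101  (5)
  010  (2)
  100  (4)
  010  (2)
  ---
  111  (7)

7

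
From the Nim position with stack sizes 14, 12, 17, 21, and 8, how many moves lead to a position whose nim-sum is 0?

3

Bitwise XOR of the heap sizes:
  01110  (14)
  01100  (12)
  10001  (17)
  10101  (21)
  01000  (8)
  -----
  01110  (14)
The overall nim-sum is X = 14. A stack of size p has a winning move iff p XOR X < p (reduce it to p XOR X).
  14: 14 XOR 14 = 0 < 14 — winning move (to 0).
  12: 12 XOR 14 = 2 < 12 — winning move (to 2).
  17: 17 XOR 14 = 31 ≥ 17 — no move.
  21: 21 XOR 14 = 27 ≥ 21 — no move.
  8: 8 XOR 14 = 6 < 8 — winning move (to 6).
That gives 3 winning moves.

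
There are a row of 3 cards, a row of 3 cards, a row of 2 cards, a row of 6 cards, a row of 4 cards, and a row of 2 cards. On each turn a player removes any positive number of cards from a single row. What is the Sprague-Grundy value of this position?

2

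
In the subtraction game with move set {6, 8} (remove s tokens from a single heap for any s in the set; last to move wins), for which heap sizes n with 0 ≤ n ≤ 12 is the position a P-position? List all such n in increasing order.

0, 1, 2, 3, 4, 5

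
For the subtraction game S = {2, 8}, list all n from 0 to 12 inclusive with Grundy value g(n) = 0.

Grundy values for subtraction set {2, 8}:
g(0) = mex{} = 0
g(1) = mex{} = 0
g(2) = mex{0} = 1
g(3) = mex{0} = 1
g(4) = mex{1} = 0
g(5) = mex{1} = 0
g(6) = mex{0} = 1
g(7) = mex{0} = 1
g(8) = mex{0,1} = 2
g(9) = mex{0,1} = 2
g(10) = mex{1,2} = 0
g(11) = mex{1,2} = 0
g(12) = mex{0} = 1
The P-positions (g = 0) in 0..12 are 0, 1, 4, 5, 10, 11.

0, 1, 4, 5, 10, 11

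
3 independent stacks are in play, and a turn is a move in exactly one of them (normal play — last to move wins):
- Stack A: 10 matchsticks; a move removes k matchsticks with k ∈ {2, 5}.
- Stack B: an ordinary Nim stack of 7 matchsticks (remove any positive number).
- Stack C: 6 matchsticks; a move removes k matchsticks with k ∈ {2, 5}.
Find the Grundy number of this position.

7

Build the Grundy sequence for stack A with g(k) = mex{g(k−s) : s ∈ {2, 5}, s ≤ k}:
k:     0  1  2  3  4  5  6  7  8  9 10
g(k):  0  0  1  1  0  2  1  0  0  1  1
So g(10) = 1.
Stack B is a plain Nim stack of size 7, so its Grundy value is 7.
Build the Grundy sequence for stack C with g(k) = mex{g(k−s) : s ∈ {2, 5}, s ≤ k}:
g(0) = mex{} = 0
g(1) = mex{} = 0
g(2) = mex{0} = 1
g(3) = mex{0} = 1
g(4) = mex{1} = 0
g(5) = mex{0,1} = 2
g(6) = mex{0} = 1
So g(6) = 1.
The value of a disjunctive sum is the nim-sum of the parts.
Combined value = 1 ⊕ 7 ⊕ 1 = 7.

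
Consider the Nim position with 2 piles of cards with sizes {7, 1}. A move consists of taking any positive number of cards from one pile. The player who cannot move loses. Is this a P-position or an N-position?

N-position

Nim-sum: 7 ^ 1 = 6.
The nim-sum is 6 ≠ 0, so this is an N-position: the player to move can win.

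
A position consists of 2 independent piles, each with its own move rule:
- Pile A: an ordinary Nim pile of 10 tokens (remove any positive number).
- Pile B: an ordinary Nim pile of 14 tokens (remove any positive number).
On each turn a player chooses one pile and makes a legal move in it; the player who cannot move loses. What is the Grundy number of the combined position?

4

Pile A is a plain Nim pile of size 10, so its Grundy value is 10.
Pile B is a plain Nim pile of size 14, so its Grundy value is 14.
The value of a disjunctive sum is the nim-sum of the parts.
Combined value = 10 ⊕ 14 = 4.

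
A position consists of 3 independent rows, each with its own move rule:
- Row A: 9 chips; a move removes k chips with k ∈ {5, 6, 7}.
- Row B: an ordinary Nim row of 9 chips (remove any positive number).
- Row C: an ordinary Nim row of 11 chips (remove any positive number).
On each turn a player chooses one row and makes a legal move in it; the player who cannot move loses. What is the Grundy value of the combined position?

Grundy values for row A (subtraction set {5, 6, 7}):
k:     0  1  2  3  4  5  6  7  8  9
g(k):  0  0  0  0  0  1  1  1  1  1
So g(9) = 1.
Row B is a plain Nim row of size 9, so its Grundy value is 9.
Row C is a plain Nim row of size 11, so its Grundy value is 11.
The value of a disjunctive sum is the nim-sum of the parts.
Combined value = 1 XOR 9 XOR 11 = 3.

3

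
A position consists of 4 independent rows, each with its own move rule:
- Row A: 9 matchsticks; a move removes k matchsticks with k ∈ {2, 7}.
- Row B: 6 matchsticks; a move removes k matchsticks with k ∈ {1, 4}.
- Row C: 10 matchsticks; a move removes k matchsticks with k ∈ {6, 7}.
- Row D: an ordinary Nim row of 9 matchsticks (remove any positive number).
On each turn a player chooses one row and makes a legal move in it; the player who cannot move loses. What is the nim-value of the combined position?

9

For row A, compute g(0), g(1), … with moves {2, 7}:
g(0) = mex{} = 0
g(1) = mex{} = 0
g(2) = mex{0} = 1
g(3) = mex{0} = 1
g(4) = mex{1} = 0
g(5) = mex{1} = 0
g(6) = mex{0} = 1
g(7) = mex{0} = 1
g(8) = mex{0,1} = 2
g(9) = mex{1} = 0
So g(9) = 0.
For row B, compute g(0), g(1), … with moves {1, 4}:
k:     0  1  2  3  4  5  6
g(k):  0  1  0  1  2  0  1
So g(6) = 1.
Build the Grundy sequence for row C with g(k) = mex{g(k−s) : s ∈ {6, 7}, s ≤ k}:
g(0) = mex{} = 0
g(1) = mex{} = 0
g(2) = mex{} = 0
g(3) = mex{} = 0
g(4) = mex{} = 0
g(5) = mex{} = 0
g(6) = mex{0} = 1
g(7) = mex{0} = 1
g(8) = mex{0} = 1
g(9) = mex{0} = 1
g(10) = mex{0} = 1
So g(10) = 1.
Row D is a plain Nim row of size 9, so its Grundy value is 9.
By the Sprague-Grundy theorem, the Grundy value of a sum of independent games is the XOR of the component values.
Combined value = 0 ⊕ 1 ⊕ 1 ⊕ 9 = 9.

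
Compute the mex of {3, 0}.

1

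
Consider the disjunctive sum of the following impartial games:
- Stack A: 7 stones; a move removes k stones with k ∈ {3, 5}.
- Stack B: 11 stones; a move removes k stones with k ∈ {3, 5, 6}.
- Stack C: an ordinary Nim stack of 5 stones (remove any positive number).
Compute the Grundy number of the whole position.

Build the Grundy sequence for stack A with g(k) = mex{g(k−s) : s ∈ {3, 5}, s ≤ k}:
g(0) = mex{} = 0
g(1) = mex{} = 0
g(2) = mex{} = 0
g(3) = mex{0} = 1
g(4) = mex{0} = 1
g(5) = mex{0} = 1
g(6) = mex{0,1} = 2
g(7) = mex{0,1} = 2
So g(7) = 2.
Build the Grundy sequence for stack B with g(k) = mex{g(k−s) : s ∈ {3, 5, 6}, s ≤ k}:
k:     0  1  2  3  4  5  6  7  8  9 10 11
g(k):  0  0  0  1  1  1  2  2  2  0  0  0
So g(11) = 0.
Stack C is a plain Nim stack of size 5, so its Grundy value is 5.
The value of a disjunctive sum is the nim-sum of the parts.
Combined value = 2 XOR 0 XOR 5 = 7.

7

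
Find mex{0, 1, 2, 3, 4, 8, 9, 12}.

5

The values 0, 1, 2, 3, 4 are all present; 5 is the first non-negative integer missing from the set.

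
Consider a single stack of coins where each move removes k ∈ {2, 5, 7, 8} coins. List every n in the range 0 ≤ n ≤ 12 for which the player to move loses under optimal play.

Compute g(0), g(1), … for moves {2, 5, 7, 8}:
k:     0  1  2  3  4  5  6  7  8  9 10 11 12
g(k):  0  0  1  1  0  2  1  3  2  2  0  3  1
The P-positions (g = 0) in 0..12 are 0, 1, 4, 10.

0, 1, 4, 10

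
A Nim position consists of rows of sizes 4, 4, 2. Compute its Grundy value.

2

Nim-sum: 4 XOR 4 XOR 2 = 2.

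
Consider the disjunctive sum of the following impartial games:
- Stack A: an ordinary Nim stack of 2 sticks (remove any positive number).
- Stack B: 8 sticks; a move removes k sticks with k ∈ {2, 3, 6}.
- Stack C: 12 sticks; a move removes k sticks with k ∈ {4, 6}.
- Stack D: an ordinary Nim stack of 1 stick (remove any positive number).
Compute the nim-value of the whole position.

1

Stack A is a plain Nim stack of size 2, so its Grundy value is 2.
Grundy values for stack B (subtraction set {2, 3, 6}):
g(0) = mex{} = 0
g(1) = mex{} = 0
g(2) = mex{0} = 1
g(3) = mex{0} = 1
g(4) = mex{0,1} = 2
g(5) = mex{1} = 0
g(6) = mex{0,1,2} = 3
g(7) = mex{0,2} = 1
g(8) = mex{0,1,3} = 2
So g(8) = 2.
Build the Grundy sequence for stack C with g(k) = mex{g(k−s) : s ∈ {4, 6}, s ≤ k}:
k:     0  1  2  3  4  5  6  7  8  9 10 11 12
g(k):  0  0  0  0  1  1  1  1  2  2  0  0  0
So g(12) = 0.
Stack D is a plain Nim stack of size 1, so its Grundy value is 1.
By the Sprague-Grundy theorem, the Grundy value of a sum of independent games is the XOR of the component values.
Combined value = 2 ⊕ 2 ⊕ 0 ⊕ 1 = 1.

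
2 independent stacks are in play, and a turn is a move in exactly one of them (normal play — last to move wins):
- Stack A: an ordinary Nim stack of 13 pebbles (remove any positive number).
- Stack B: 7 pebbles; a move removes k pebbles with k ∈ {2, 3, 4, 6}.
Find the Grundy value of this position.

14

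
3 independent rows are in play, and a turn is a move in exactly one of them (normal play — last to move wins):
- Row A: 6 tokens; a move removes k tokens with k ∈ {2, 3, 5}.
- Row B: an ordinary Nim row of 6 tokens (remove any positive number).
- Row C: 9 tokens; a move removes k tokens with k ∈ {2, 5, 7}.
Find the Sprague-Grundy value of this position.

7

Grundy values for row A (subtraction set {2, 3, 5}):
g(0) = mex{} = 0
g(1) = mex{} = 0
g(2) = mex{0} = 1
g(3) = mex{0} = 1
g(4) = mex{0,1} = 2
g(5) = mex{0,1} = 2
g(6) = mex{0,1,2} = 3
So g(6) = 3.
Row B is a plain Nim row of size 6, so its Grundy value is 6.
For row C, compute g(0), g(1), … with moves {2, 5, 7}:
g(0) = mex{} = 0
g(1) = mex{} = 0
g(2) = mex{0} = 1
g(3) = mex{0} = 1
g(4) = mex{1} = 0
g(5) = mex{0,1} = 2
g(6) = mex{0} = 1
g(7) = mex{0,1,2} = 3
g(8) = mex{0,1} = 2
g(9) = mex{0,1,3} = 2
So g(9) = 2.
The value of a disjunctive sum is the nim-sum of the parts.
Combined value = 3 XOR 6 XOR 2 = 7.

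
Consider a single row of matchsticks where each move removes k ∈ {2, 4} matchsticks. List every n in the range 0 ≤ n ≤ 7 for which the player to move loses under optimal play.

0, 1, 6, 7

Build the Grundy sequence with g(k) = mex{g(k−s) : s ∈ {2, 4}, s ≤ k}:
g(0) = mex{} = 0
g(1) = mex{} = 0
g(2) = mex{0} = 1
g(3) = mex{0} = 1
g(4) = mex{0,1} = 2
g(5) = mex{0,1} = 2
g(6) = mex{1,2} = 0
g(7) = mex{1,2} = 0
The P-positions (g = 0) in 0..7 are 0, 1, 6, 7.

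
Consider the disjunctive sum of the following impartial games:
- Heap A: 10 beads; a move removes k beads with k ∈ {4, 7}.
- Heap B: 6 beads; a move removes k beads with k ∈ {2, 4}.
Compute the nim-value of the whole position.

Build the Grundy sequence for heap A with g(k) = mex{g(k−s) : s ∈ {4, 7}, s ≤ k}:
k:     0  1  2  3  4  5  6  7  8  9 10
g(k):  0  0  0  0  1  1  1  1  2  2  2
So g(10) = 2.
Build the Grundy sequence for heap B with g(k) = mex{g(k−s) : s ∈ {2, 4}, s ≤ k}:
g(0) = mex{} = 0
g(1) = mex{} = 0
g(2) = mex{0} = 1
g(3) = mex{0} = 1
g(4) = mex{0,1} = 2
g(5) = mex{0,1} = 2
g(6) = mex{1,2} = 0
So g(6) = 0.
The value of a disjunctive sum is the nim-sum of the parts.
Combined value = 2 ⊕ 0 = 2.

2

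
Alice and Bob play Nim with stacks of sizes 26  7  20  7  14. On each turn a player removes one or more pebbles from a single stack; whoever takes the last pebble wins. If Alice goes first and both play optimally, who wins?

Compute the nim-sum pairwise:
26 ⊕ 7 = 29
29 ⊕ 20 = 9
9 ⊕ 7 = 14
14 ⊕ 14 = 0
The nim-sum is 0, so this is a P-position: the player to move is in a losing position under optimal play; Alice is about to move from it and so loses — Bob wins.

Bob wins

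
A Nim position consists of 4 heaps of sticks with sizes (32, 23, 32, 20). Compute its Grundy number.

3

Compute the nim-sum pairwise:
32 ⊕ 23 = 55
55 ⊕ 32 = 23
23 ⊕ 20 = 3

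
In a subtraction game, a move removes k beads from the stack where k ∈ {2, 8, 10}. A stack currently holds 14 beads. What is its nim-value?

Build the Grundy sequence with g(k) = mex{g(k−s) : s ∈ {2, 8, 10}, s ≤ k}:
k:     0  1  2  3  4  5  6  7  8  9 10 11 12 13 14
g(k):  0  0  1  1  0  0  1  1  2  2  3  3  2  2  3
So g(14) = 3.

3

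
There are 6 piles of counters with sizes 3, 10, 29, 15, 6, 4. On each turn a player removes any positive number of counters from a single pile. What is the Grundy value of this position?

Nim-sum: 3 ⊕ 10 ⊕ 29 ⊕ 15 ⊕ 6 ⊕ 4 = 25.

25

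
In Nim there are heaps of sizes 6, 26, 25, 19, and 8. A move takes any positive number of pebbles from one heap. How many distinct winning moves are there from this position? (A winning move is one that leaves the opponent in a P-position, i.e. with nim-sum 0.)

3

Bitwise XOR of the heap sizes:
  00110  (6)
  11010  (26)
  11001  (25)
  10011  (19)
  01000  (8)
  -----
  11110  (30)
The overall nim-sum is X = 30. A heap of size p has a winning move iff p XOR X < p (reduce it to p XOR X).
  6: 6 XOR 30 = 24 ≥ 6 — no move.
  26: 26 XOR 30 = 4 < 26 — winning move (to 4).
  25: 25 XOR 30 = 7 < 25 — winning move (to 7).
  19: 19 XOR 30 = 13 < 19 — winning move (to 13).
  8: 8 XOR 30 = 22 ≥ 8 — no move.
That gives 3 winning moves.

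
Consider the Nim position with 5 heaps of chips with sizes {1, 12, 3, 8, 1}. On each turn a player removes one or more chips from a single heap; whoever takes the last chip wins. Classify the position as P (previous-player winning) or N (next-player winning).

Compute the nim-sum pairwise:
1 XOR 12 = 13
13 XOR 3 = 14
14 XOR 8 = 6
6 XOR 1 = 7
The nim-sum is 7 ≠ 0, so this is an N-position: the player to move can win.

N-position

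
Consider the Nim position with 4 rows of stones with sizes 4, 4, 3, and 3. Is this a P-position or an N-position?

P-position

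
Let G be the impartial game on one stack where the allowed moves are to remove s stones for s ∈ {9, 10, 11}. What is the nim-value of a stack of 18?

Compute g(0), g(1), … for moves {9, 10, 11}:
k:     0  1  2  3  4  5  6  7  8  9 10 11 12 13 14 15 16 17 18
g(k):  0  0  0  0  0  0  0  0  0  1  1  1  1  1  1  1  1  1  2
So g(18) = 2.

2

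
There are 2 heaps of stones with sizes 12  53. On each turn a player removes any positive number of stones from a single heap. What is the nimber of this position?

Nim-sum: 12 XOR 53 = 57.

57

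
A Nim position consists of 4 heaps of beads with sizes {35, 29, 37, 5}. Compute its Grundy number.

Nim-sum: 35 XOR 29 XOR 37 XOR 5 = 30.

30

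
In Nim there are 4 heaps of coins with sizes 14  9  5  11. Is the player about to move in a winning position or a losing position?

Nim-sum: 14 XOR 9 XOR 5 XOR 11 = 9.
The nim-sum is 9 ≠ 0, so this is an N-position: the player to move can win.

Winning position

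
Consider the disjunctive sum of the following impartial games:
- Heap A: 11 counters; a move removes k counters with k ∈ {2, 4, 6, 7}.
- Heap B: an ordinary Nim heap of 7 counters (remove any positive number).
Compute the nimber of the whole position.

Build the Grundy sequence for heap A with g(k) = mex{g(k−s) : s ∈ {2, 4, 6, 7}, s ≤ k}:
g(0) = mex{} = 0
g(1) = mex{} = 0
g(2) = mex{0} = 1
g(3) = mex{0} = 1
g(4) = mex{0,1} = 2
g(5) = mex{0,1} = 2
g(6) = mex{0,1,2} = 3
g(7) = mex{0,1,2} = 3
g(8) = mex{0,1,2,3} = 4
g(9) = mex{1,2,3} = 0
g(10) = mex{1,2,3,4} = 0
g(11) = mex{0,2,3} = 1
So g(11) = 1.
Heap B is a plain Nim heap of size 7, so its Grundy value is 7.
The value of a disjunctive sum is the nim-sum of the parts.
Combined value = 1 ⊕ 7 = 6.

6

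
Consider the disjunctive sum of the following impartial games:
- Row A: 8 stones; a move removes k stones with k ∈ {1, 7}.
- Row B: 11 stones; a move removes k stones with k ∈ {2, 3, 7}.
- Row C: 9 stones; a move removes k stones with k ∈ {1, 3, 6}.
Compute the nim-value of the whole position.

Grundy values for row A (subtraction set {1, 7}):
k:     0  1  2  3  4  5  6  7  8
g(k):  0  1  0  1  0  1  0  1  0
So g(8) = 0.
Grundy values for row B (subtraction set {2, 3, 7}):
k:     0  1  2  3  4  5  6  7  8  9 10 11
g(k):  0  0  1  1  2  0  0  1  1  2  0  0
So g(11) = 0.
Grundy values for row C (subtraction set {1, 3, 6}):
k:     0  1  2  3  4  5  6  7  8  9
g(k):  0  1  0  1  0  1  2  3  2  0
So g(9) = 0.
By the Sprague-Grundy theorem, the Grundy value of a sum of independent games is the XOR of the component values.
Combined value = 0 XOR 0 XOR 0 = 0.

0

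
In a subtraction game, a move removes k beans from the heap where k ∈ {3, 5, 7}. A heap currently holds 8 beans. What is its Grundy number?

2

Build the Grundy sequence with g(k) = mex{g(k−s) : s ∈ {3, 5, 7}, s ≤ k}:
k:     0  1  2  3  4  5  6  7  8
g(k):  0  0  0  1  1  1  2  2  2
So g(8) = 2.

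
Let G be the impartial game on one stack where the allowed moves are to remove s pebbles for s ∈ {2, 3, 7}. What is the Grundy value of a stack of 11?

Compute g(0), g(1), … for moves {2, 3, 7}:
k:     0  1  2  3  4  5  6  7  8  9 10 11
g(k):  0  0  1  1  2  0  0  1  1  2  0  0
So g(11) = 0.

0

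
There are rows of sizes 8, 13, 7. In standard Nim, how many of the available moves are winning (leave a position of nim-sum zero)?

1

Compute the nim-sum pairwise:
8 ^ 13 = 5
5 ^ 7 = 2
The overall nim-sum is X = 2. A row of size p has a winning move iff p XOR X < p (reduce it to p XOR X).
  8: 8 XOR 2 = 10 ≥ 8 — no move.
  13: 13 XOR 2 = 15 ≥ 13 — no move.
  7: 7 XOR 2 = 5 < 7 — winning move (to 5).
That gives 1 winning move.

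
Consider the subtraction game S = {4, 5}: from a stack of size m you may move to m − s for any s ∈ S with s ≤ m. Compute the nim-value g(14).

1

Grundy values for subtraction set {4, 5}:
g(0) = mex{} = 0
g(1) = mex{} = 0
g(2) = mex{} = 0
g(3) = mex{} = 0
g(4) = mex{0} = 1
g(5) = mex{0} = 1
g(6) = mex{0} = 1
g(7) = mex{0} = 1
g(8) = mex{0,1} = 2
g(9) = mex{1} = 0
g(10) = mex{1} = 0
g(11) = mex{1} = 0
g(12) = mex{1,2} = 0
g(13) = mex{0,2} = 1
g(14) = mex{0} = 1
So g(14) = 1.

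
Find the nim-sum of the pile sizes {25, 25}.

Nim-sum: 25 ^ 25 = 0.

0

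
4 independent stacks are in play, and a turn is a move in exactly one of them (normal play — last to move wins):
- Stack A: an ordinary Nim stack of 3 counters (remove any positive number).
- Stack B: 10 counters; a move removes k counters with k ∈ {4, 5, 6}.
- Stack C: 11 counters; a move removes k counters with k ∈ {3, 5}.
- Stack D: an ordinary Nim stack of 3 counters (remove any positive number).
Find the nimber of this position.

1

Stack A is a plain Nim stack of size 3, so its Grundy value is 3.
For stack B, compute g(0), g(1), … with moves {4, 5, 6}:
g(0) = mex{} = 0
g(1) = mex{} = 0
g(2) = mex{} = 0
g(3) = mex{} = 0
g(4) = mex{0} = 1
g(5) = mex{0} = 1
g(6) = mex{0} = 1
g(7) = mex{0} = 1
g(8) = mex{0,1} = 2
g(9) = mex{0,1} = 2
g(10) = mex{1} = 0
So g(10) = 0.
Grundy values for stack C (subtraction set {3, 5}):
g(0) = mex{} = 0
g(1) = mex{} = 0
g(2) = mex{} = 0
g(3) = mex{0} = 1
g(4) = mex{0} = 1
g(5) = mex{0} = 1
g(6) = mex{0,1} = 2
g(7) = mex{0,1} = 2
g(8) = mex{1} = 0
g(9) = mex{1,2} = 0
g(10) = mex{1,2} = 0
g(11) = mex{0,2} = 1
So g(11) = 1.
Stack D is a plain Nim stack of size 3, so its Grundy value is 3.
By the Sprague-Grundy theorem, the Grundy value of a sum of independent games is the XOR of the component values.
Combined value = 3 XOR 0 XOR 1 XOR 3 = 1.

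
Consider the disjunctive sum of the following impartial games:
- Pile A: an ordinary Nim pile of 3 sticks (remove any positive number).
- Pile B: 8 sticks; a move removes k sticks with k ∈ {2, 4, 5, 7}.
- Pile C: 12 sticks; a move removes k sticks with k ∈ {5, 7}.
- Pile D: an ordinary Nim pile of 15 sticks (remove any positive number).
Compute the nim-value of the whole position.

8

Pile A is a plain Nim pile of size 3, so its Grundy value is 3.
For pile B, compute g(0), g(1), … with moves {2, 4, 5, 7}:
g(0) = mex{} = 0
g(1) = mex{} = 0
g(2) = mex{0} = 1
g(3) = mex{0} = 1
g(4) = mex{0,1} = 2
g(5) = mex{0,1} = 2
g(6) = mex{0,1,2} = 3
g(7) = mex{0,1,2} = 3
g(8) = mex{0,1,2,3} = 4
So g(8) = 4.
Grundy values for pile C (subtraction set {5, 7}):
g(0) = mex{} = 0
g(1) = mex{} = 0
g(2) = mex{} = 0
g(3) = mex{} = 0
g(4) = mex{} = 0
g(5) = mex{0} = 1
g(6) = mex{0} = 1
g(7) = mex{0} = 1
g(8) = mex{0} = 1
g(9) = mex{0} = 1
g(10) = mex{0,1} = 2
g(11) = mex{0,1} = 2
g(12) = mex{1} = 0
So g(12) = 0.
Pile D is a plain Nim pile of size 15, so its Grundy value is 15.
By the Sprague-Grundy theorem, the Grundy value of a sum of independent games is the XOR of the component values.
Combined value = 3 ⊕ 4 ⊕ 0 ⊕ 15 = 8.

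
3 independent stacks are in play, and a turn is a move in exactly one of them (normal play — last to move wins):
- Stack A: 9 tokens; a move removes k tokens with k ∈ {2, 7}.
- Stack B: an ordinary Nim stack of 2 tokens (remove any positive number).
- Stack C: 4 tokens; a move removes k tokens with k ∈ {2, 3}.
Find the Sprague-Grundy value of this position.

0

For stack A, compute g(0), g(1), … with moves {2, 7}:
k:     0  1  2  3  4  5  6  7  8  9
g(k):  0  0  1  1  0  0  1  1  2  0
So g(9) = 0.
Stack B is a plain Nim stack of size 2, so its Grundy value is 2.
For stack C, compute g(0), g(1), … with moves {2, 3}:
g(0) = mex{} = 0
g(1) = mex{} = 0
g(2) = mex{0} = 1
g(3) = mex{0} = 1
g(4) = mex{0,1} = 2
So g(4) = 2.
The value of a disjunctive sum is the nim-sum of the parts.
Combined value = 0 XOR 2 XOR 2 = 0.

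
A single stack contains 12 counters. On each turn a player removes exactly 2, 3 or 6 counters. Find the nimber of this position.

1

Compute g(0), g(1), … for moves {2, 3, 6}:
k:     0  1  2  3  4  5  6  7  8  9 10 11 12
g(k):  0  0  1  1  2  0  3  1  2  0  0  1  1
So g(12) = 1.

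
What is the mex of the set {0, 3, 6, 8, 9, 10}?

1

0 is in the set but 1 is not, so the mex is 1.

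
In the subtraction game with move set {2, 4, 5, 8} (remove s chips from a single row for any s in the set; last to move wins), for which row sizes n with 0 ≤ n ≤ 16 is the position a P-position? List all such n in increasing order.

0, 1, 7, 10, 13, 16

Compute g(0), g(1), … for moves {2, 4, 5, 8}:
k:     0  1  2  3  4  5  6  7  8  9 10 11 12 13 14 15 16
g(k):  0  0  1  1  2  2  3  0  4  1  0  2  1  0  2  1  0
The P-positions (g = 0) in 0..16 are 0, 1, 7, 10, 13, 16.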